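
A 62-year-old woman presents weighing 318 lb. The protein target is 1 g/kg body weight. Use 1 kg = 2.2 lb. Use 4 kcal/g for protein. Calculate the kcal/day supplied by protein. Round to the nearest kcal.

578 kcal/day

Weight in kg = 318 ÷ 2.2 = 144.5455 kg.
Protein = 1 g/kg × 144.5455 kg = 144.5455 g/day.
Protein energy = 144.5455 g × 4 kcal/g = 578.1818 kcal/day.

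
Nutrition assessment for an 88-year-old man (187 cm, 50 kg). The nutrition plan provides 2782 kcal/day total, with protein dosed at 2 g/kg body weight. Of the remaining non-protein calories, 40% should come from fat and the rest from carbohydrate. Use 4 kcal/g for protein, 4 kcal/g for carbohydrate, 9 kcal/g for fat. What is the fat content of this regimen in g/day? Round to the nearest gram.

106 g/day

Protein = 2 × 50 = 100 g → 100 × 4 = 400 kcal.
Non-protein calories = 2782 − 400 = 2382 kcal.
Fat: 40% × 2382 = 952.8 kcal; carbohydrate: 1429.2 kcal.
Fat: 952.8 kcal ÷ 9 kcal/g = 105.8667 g.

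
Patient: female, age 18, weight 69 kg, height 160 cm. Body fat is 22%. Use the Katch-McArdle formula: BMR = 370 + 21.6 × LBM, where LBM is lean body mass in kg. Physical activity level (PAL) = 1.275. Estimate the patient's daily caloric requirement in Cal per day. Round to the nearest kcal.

LBM = 69 × (1 − 0.22) = 53.82 kg. Katch-McArdle: BMR = 370 + 21.6 × 53.82 = 1532.512 kcal/day.
TEE = BMR × activity factor = 1532.512 × 1.275 = 1953.9528 kcal/day.

1954 Cal per day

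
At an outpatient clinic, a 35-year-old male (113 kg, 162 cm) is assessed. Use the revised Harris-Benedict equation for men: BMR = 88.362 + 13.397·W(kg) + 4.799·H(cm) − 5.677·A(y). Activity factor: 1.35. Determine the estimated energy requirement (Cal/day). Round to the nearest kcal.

Harris-Benedict: BMR = 88.362 + 13.397(113) + 4.799(162) − 5.677(35) = 2180.966 kcal/day.
TEE = BMR × activity factor = 2180.966 × 1.35 = 2944.3041 kcal/day.

2944 Cal/day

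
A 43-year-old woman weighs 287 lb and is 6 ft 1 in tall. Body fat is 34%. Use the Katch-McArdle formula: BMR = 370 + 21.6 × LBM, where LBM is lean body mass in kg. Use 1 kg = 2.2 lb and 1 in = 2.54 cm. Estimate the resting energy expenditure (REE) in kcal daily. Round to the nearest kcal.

Convert to metric: weight = 287 ÷ 2.2 = 130.4545 kg; height = (6×12 + 1) × 2.54 = 73 × 2.54 = 185.42 cm.
LBM = 130.4545 × (1 − 0.34) = 86.1 kg. Katch-McArdle: BMR = 370 + 21.6 × 86.1 = 2229.76 kcal/day.

2230 kcal daily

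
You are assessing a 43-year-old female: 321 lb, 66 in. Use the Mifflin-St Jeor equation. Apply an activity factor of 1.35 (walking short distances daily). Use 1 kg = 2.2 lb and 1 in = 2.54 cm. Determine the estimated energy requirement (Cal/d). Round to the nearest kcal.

2877 Cal/d

Convert to metric: weight = 321 ÷ 2.2 = 145.9091 kg; height = 66 × 2.54 = 167.64 cm.
Mifflin-St Jeor (female): BMR = 10(145.9091) + 6.25(167.64) − 5(43) − 161 = 1459.0909 + 1047.75 − 215 − 161 = 2130.8409 kcal/day.
TEE = BMR × activity factor = 2130.8409 × 1.35 = 2876.6352 kcal/day.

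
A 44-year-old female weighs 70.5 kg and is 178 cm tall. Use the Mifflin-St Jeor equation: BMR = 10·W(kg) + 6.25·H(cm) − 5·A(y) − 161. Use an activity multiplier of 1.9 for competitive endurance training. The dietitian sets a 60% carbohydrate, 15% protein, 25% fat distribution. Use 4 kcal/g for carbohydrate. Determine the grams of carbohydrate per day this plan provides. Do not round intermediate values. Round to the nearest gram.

409 g/day

Mifflin-St Jeor (female): BMR = 10(70.5) + 6.25(178) − 5(44) − 161 = 705 + 1112.5 − 220 − 161 = 1436.5 kcal/day.
TEE = 1436.5 × 1.9 = 2729.35 kcal/day.
Carbohydrate energy = 60% × 2729.35 = 1637.61 kcal.
Carbohydrate = 1637.61 ÷ 4 kcal/g = 409.4025 g.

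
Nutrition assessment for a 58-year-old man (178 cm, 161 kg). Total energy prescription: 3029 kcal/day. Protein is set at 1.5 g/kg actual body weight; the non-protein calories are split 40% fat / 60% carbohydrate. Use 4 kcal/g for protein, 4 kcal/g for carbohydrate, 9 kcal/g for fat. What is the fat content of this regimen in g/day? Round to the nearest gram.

Protein = 1.5 × 161 = 241.5 g → 241.5 × 4 = 966 kcal.
Non-protein calories = 3029 − 966 = 2063 kcal.
Fat: 40% × 2063 = 825.2 kcal; carbohydrate: 1237.8 kcal.
Fat: 825.2 kcal ÷ 9 kcal/g = 91.6889 g.

92 g/day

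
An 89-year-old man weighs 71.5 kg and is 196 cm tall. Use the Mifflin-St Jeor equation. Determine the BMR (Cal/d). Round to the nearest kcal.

Mifflin-St Jeor (male): BMR = 10(71.5) + 6.25(196) − 5(89) + 5 = 715 + 1225 − 445 + 5 = 1500 kcal/day.

1500 Cal/d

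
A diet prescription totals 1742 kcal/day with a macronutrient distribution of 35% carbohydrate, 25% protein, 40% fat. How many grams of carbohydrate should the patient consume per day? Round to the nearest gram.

152 g/day

Carbohydrate energy = 35% × 1742 = 609.7 kcal.
At 4 kcal/g: 609.7 ÷ 4 = 152.425 g.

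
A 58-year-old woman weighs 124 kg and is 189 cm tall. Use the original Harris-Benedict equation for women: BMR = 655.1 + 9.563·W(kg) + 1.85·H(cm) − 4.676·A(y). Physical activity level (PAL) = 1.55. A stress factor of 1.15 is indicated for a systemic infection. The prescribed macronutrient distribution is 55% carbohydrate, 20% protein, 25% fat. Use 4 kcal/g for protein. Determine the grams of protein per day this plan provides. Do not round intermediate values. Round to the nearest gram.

171 g/day

Harris-Benedict: BMR = 655.1 + 9.563(124) + 1.85(189) − 4.676(58) = 1919.354 kcal/day.
TEE = 1919.354 × 1.55 = 2974.9987 kcal/day.
With stress factor 1.15: 2974.9987 × 1.15 = 3421.2485 kcal/day.
Protein energy = 20% × 3421.2485 = 684.2497 kcal.
Protein = 684.2497 ÷ 4 kcal/g = 171.0624 g.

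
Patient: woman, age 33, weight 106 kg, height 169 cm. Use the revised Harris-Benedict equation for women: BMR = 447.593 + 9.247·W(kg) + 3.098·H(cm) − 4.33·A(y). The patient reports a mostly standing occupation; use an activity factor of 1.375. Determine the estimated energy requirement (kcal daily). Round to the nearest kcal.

2487 kcal daily

Harris-Benedict: BMR = 447.593 + 9.247(106) + 3.098(169) − 4.33(33) = 1808.447 kcal/day.
TEE = BMR × activity factor = 1808.447 × 1.375 = 2486.6146 kcal/day.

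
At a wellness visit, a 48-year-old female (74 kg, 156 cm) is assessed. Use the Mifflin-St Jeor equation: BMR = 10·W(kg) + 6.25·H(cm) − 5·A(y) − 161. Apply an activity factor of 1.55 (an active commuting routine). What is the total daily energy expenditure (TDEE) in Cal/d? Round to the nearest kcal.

2037 Cal/d

Mifflin-St Jeor (female): BMR = 10(74) + 6.25(156) − 5(48) − 161 = 740 + 975 − 240 − 161 = 1314 kcal/day.
TEE = BMR × activity factor = 1314 × 1.55 = 2036.7 kcal/day.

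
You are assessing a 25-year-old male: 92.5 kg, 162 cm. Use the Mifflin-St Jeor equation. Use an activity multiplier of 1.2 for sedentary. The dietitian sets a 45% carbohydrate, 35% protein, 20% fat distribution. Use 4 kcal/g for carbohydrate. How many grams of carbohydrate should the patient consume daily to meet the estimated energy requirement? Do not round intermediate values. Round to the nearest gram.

Mifflin-St Jeor (male): BMR = 10(92.5) + 6.25(162) − 5(25) + 5 = 925 + 1012.5 − 125 + 5 = 1817.5 kcal/day.
TEE = 1817.5 × 1.2 = 2181 kcal/day.
Carbohydrate energy = 45% × 2181 = 981.45 kcal.
Carbohydrate = 981.45 ÷ 4 kcal/g = 245.3625 g.

245 g/day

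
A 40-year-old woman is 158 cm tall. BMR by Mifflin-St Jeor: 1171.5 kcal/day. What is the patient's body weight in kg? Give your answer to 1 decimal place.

54.5 kg

1171.5 = 10·W + 6.25(158) − 5(40) − 161
10·W = 1171.5 − 626.5 = 545, so W = 54.5 kg.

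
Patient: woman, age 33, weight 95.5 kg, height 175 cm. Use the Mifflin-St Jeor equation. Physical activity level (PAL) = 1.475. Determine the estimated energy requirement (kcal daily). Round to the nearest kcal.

Mifflin-St Jeor (female): BMR = 10(95.5) + 6.25(175) − 5(33) − 161 = 955 + 1093.75 − 165 − 161 = 1722.75 kcal/day.
TEE = BMR × activity factor = 1722.75 × 1.475 = 2541.0563 kcal/day.

2541 kcal daily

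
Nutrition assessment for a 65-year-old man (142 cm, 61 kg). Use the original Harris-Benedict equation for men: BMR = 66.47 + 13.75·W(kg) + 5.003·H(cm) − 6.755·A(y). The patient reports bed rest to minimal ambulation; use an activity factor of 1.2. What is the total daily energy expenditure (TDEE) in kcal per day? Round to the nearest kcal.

1412 kcal per day

Harris-Benedict: BMR = 66.47 + 13.75(61) + 5.003(142) − 6.755(65) = 1176.571 kcal/day.
TEE = BMR × activity factor = 1176.571 × 1.2 = 1411.8852 kcal/day.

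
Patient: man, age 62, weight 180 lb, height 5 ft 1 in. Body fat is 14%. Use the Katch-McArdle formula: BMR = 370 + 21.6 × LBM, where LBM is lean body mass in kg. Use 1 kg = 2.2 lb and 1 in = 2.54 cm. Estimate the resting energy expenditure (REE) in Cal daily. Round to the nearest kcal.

Convert to metric: weight = 180 ÷ 2.2 = 81.8182 kg; height = (5×12 + 1) × 2.54 = 61 × 2.54 = 154.94 cm.
LBM = 81.8182 × (1 − 0.14) = 70.3636 kg. Katch-McArdle: BMR = 370 + 21.6 × 70.3636 = 1889.8545 kcal/day.

1890 Cal daily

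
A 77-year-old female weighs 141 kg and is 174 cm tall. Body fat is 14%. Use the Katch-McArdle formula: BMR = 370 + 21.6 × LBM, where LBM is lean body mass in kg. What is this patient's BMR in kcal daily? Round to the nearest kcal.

LBM = 141 × (1 − 0.14) = 121.26 kg. Katch-McArdle: BMR = 370 + 21.6 × 121.26 = 2989.216 kcal/day.

2989 kcal daily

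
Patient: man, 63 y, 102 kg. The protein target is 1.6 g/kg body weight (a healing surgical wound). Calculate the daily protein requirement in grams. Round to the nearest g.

163 g/day

Protein = 1.6 g/kg × 102 kg = 163.2 g/day.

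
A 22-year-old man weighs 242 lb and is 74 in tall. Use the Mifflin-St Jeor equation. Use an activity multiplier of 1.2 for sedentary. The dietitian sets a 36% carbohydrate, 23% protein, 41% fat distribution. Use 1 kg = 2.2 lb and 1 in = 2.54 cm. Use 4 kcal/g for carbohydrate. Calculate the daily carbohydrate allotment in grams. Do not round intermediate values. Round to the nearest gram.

234 g/day

Convert to metric: weight = 242 ÷ 2.2 = 110 kg; height = 74 × 2.54 = 187.96 cm.
Mifflin-St Jeor (male): BMR = 10(110) + 6.25(187.96) − 5(22) + 5 = 1100 + 1174.75 − 110 + 5 = 2169.75 kcal/day.
TEE = 2169.75 × 1.2 = 2603.7 kcal/day.
Carbohydrate energy = 36% × 2603.7 = 937.332 kcal.
Carbohydrate = 937.332 ÷ 4 kcal/g = 234.333 g.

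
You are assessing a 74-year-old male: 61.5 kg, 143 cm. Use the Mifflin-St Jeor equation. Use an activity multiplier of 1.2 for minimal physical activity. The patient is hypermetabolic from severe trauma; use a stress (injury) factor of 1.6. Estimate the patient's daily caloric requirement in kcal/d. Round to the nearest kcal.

2196 kcal/d

Mifflin-St Jeor (male): BMR = 10(61.5) + 6.25(143) − 5(74) + 5 = 615 + 893.75 − 370 + 5 = 1143.75 kcal/day.
TEE = BMR × activity factor = 1143.75 × 1.2 = 1372.5 kcal/day.
Apply stress factor: 1372.5 × 1.6 = 2196 kcal/day.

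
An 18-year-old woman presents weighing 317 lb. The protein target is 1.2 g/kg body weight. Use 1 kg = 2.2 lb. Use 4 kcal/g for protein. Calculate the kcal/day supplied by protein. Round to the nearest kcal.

692 kcal/day

Weight in kg = 317 ÷ 2.2 = 144.0909 kg.
Protein = 1.2 g/kg × 144.0909 kg = 172.9091 g/day.
Protein energy = 172.9091 g × 4 kcal/g = 691.6364 kcal/day.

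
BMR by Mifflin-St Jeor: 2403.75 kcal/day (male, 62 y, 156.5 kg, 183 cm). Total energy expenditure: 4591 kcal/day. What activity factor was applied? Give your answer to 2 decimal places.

1.91

Activity factor = TEE ÷ BMR = 4591 ÷ 2403.75 = 1.91.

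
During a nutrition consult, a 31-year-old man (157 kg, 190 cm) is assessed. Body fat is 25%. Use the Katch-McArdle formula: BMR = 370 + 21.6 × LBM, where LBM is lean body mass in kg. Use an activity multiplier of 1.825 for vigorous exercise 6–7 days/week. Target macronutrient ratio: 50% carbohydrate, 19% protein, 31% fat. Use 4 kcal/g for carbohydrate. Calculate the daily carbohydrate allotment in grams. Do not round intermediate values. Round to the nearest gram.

665 g/day

LBM = 157 × (1 − 0.25) = 117.75 kg. Katch-McArdle: BMR = 370 + 21.6 × 117.75 = 2913.4 kcal/day.
TEE = 2913.4 × 1.825 = 5316.955 kcal/day.
Carbohydrate energy = 50% × 5316.955 = 2658.4775 kcal.
Carbohydrate = 2658.4775 ÷ 4 kcal/g = 664.6194 g.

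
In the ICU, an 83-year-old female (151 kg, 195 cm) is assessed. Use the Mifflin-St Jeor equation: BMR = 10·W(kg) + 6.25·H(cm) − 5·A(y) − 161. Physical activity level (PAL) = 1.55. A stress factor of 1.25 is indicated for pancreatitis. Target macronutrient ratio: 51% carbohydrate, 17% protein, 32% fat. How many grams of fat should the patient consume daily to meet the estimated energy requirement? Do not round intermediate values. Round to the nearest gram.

148 g/day

Mifflin-St Jeor (female): BMR = 10(151) + 6.25(195) − 5(83) − 161 = 1510 + 1218.75 − 415 − 161 = 2152.75 kcal/day.
TEE = 2152.75 × 1.55 = 3336.7625 kcal/day.
With stress factor 1.25: 3336.7625 × 1.25 = 4170.9531 kcal/day.
Fat energy = 32% × 4170.9531 = 1334.705 kcal.
Fat = 1334.705 ÷ 9 kcal/g = 148.3006 g.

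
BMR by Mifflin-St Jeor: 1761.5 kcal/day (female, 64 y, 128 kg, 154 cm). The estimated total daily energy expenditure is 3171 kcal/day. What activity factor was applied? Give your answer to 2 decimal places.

Activity factor = TEE ÷ BMR = 3171 ÷ 1761.5 = 1.8.

1.80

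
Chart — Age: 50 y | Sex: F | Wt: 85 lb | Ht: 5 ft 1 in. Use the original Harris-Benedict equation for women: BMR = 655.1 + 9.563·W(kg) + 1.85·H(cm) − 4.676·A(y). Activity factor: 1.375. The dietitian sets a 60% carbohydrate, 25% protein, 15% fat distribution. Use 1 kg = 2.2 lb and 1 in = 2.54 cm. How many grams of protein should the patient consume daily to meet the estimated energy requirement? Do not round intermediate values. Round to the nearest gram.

93 g/day

Convert to metric: weight = 85 ÷ 2.2 = 38.6364 kg; height = (5×12 + 1) × 2.54 = 61 × 2.54 = 154.94 cm.
Harris-Benedict: BMR = 655.1 + 9.563(38.6364) + 1.85(154.94) − 4.676(50) = 1077.4185 kcal/day.
TEE = 1077.4185 × 1.375 = 1481.4505 kcal/day.
Protein energy = 25% × 1481.4505 = 370.3626 kcal.
Protein = 370.3626 ÷ 4 kcal/g = 92.5907 g.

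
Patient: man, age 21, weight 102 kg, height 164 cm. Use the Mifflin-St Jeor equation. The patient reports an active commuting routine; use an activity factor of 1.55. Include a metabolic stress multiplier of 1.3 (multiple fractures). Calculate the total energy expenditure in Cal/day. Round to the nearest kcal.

Mifflin-St Jeor (male): BMR = 10(102) + 6.25(164) − 5(21) + 5 = 1020 + 1025 − 105 + 5 = 1945 kcal/day.
TEE = BMR × activity factor = 1945 × 1.55 = 3014.75 kcal/day.
Apply stress factor: 3014.75 × 1.3 = 3919.175 kcal/day.

3919 Cal/day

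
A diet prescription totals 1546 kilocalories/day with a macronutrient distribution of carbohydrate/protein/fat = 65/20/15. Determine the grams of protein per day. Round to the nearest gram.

77 g/day

Protein energy = 20% × 1546 = 309.2 kcal.
At 4 kcal/g: 309.2 ÷ 4 = 77.3 g.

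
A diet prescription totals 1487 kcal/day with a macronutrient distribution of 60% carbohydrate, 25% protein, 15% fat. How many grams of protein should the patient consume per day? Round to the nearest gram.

Protein energy = 25% × 1487 = 371.75 kcal.
At 4 kcal/g: 371.75 ÷ 4 = 92.9375 g.

93 g/day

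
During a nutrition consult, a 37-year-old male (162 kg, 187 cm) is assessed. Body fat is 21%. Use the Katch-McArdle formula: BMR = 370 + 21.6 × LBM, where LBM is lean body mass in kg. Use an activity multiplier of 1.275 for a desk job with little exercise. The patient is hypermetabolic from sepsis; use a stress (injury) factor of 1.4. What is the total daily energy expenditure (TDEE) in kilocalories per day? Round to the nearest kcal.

5595 kilocalories per day

LBM = 162 × (1 − 0.21) = 127.98 kg. Katch-McArdle: BMR = 370 + 21.6 × 127.98 = 3134.368 kcal/day.
TEE = BMR × activity factor = 3134.368 × 1.275 = 3996.3192 kcal/day.
Apply stress factor: 3996.3192 × 1.4 = 5594.8469 kcal/day.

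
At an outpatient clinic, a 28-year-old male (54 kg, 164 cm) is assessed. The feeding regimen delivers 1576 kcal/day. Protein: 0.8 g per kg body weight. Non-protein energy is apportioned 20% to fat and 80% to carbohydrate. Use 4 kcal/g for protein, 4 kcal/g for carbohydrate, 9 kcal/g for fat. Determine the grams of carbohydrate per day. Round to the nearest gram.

281 g/day

Protein = 0.8 × 54 = 43.2 g → 43.2 × 4 = 172.8 kcal.
Non-protein calories = 1576 − 172.8 = 1403.2 kcal.
Fat: 20% × 1403.2 = 280.64 kcal; carbohydrate: 1122.56 kcal.
Carbohydrate: 1122.56 kcal ÷ 4 kcal/g = 280.64 g.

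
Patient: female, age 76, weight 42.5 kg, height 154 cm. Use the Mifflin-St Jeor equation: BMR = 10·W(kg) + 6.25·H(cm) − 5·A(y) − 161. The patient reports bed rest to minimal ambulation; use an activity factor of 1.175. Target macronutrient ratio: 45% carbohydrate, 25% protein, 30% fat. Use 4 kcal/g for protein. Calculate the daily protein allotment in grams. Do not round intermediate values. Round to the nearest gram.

62 g/day

Mifflin-St Jeor (female): BMR = 10(42.5) + 6.25(154) − 5(76) − 161 = 425 + 962.5 − 380 − 161 = 846.5 kcal/day.
TEE = 846.5 × 1.175 = 994.6375 kcal/day.
Protein energy = 25% × 994.6375 = 248.6594 kcal.
Protein = 248.6594 ÷ 4 kcal/g = 62.1648 g.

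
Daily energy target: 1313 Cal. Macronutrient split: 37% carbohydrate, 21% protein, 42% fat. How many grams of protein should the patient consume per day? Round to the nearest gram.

Protein energy = 21% × 1313 = 275.73 kcal.
At 4 kcal/g: 275.73 ÷ 4 = 68.9325 g.

69 g/day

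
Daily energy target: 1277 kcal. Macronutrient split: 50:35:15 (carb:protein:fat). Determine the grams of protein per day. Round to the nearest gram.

112 g/day

Protein energy = 35% × 1277 = 446.95 kcal.
At 4 kcal/g: 446.95 ÷ 4 = 111.7375 g.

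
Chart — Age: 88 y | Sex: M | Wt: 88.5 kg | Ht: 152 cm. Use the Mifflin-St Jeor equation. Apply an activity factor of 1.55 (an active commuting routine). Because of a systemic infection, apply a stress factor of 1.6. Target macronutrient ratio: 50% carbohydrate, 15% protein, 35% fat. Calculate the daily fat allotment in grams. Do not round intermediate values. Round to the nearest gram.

135 g/day

Mifflin-St Jeor (male): BMR = 10(88.5) + 6.25(152) − 5(88) + 5 = 885 + 950 − 440 + 5 = 1400 kcal/day.
TEE = 1400 × 1.55 = 2170 kcal/day.
With stress factor 1.6: 2170 × 1.6 = 3472 kcal/day.
Fat energy = 35% × 3472 = 1215.2 kcal.
Fat = 1215.2 ÷ 9 kcal/g = 135.0222 g.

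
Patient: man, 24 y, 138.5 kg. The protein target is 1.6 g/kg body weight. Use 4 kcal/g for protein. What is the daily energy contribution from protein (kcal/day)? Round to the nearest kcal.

Protein = 1.6 g/kg × 138.5 kg = 221.6 g/day.
Protein energy = 221.6 g × 4 kcal/g = 886.4 kcal/day.

886 kcal/day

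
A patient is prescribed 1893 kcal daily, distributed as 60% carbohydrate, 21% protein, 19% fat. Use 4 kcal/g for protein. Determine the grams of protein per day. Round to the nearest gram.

Protein energy = 21% × 1893 = 397.53 kcal.
At 4 kcal/g: 397.53 ÷ 4 = 99.3825 g.

99 g/day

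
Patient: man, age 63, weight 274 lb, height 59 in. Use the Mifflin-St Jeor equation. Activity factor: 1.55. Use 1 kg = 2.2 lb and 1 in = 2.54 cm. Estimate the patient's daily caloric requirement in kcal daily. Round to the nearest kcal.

Convert to metric: weight = 274 ÷ 2.2 = 124.5455 kg; height = 59 × 2.54 = 149.86 cm.
Mifflin-St Jeor (male): BMR = 10(124.5455) + 6.25(149.86) − 5(63) + 5 = 1245.4545 + 936.625 − 315 + 5 = 1872.0795 kcal/day.
TEE = BMR × activity factor = 1872.0795 × 1.55 = 2901.7233 kcal/day.

2902 kcal daily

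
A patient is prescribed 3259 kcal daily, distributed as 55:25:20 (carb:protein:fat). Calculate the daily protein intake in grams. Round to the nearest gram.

Protein energy = 25% × 3259 = 814.75 kcal.
At 4 kcal/g: 814.75 ÷ 4 = 203.6875 g.

204 g/day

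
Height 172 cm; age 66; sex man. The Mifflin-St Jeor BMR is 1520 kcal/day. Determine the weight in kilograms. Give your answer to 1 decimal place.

1520 = 10·W + 6.25(172) − 5(66) + 5
10·W = 1520 − 750 = 770, so W = 77 kg.

77.0 kg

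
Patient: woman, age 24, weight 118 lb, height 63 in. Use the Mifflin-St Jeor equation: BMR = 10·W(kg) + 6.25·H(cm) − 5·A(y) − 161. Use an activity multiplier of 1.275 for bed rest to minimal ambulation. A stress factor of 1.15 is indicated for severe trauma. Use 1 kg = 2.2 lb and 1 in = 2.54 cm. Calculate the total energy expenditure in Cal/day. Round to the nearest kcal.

1841 Cal/day

Convert to metric: weight = 118 ÷ 2.2 = 53.6364 kg; height = 63 × 2.54 = 160.02 cm.
Mifflin-St Jeor (female): BMR = 10(53.6364) + 6.25(160.02) − 5(24) − 161 = 536.3636 + 1000.125 − 120 − 161 = 1255.4886 kcal/day.
TEE = BMR × activity factor = 1255.4886 × 1.275 = 1600.748 kcal/day.
Apply stress factor: 1600.748 × 1.15 = 1840.8602 kcal/day.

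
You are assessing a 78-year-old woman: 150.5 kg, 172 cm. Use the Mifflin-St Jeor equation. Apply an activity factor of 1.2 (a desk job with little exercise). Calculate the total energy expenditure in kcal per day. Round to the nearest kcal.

Mifflin-St Jeor (female): BMR = 10(150.5) + 6.25(172) − 5(78) − 161 = 1505 + 1075 − 390 − 161 = 2029 kcal/day.
TEE = BMR × activity factor = 2029 × 1.2 = 2434.8 kcal/day.

2435 kcal per day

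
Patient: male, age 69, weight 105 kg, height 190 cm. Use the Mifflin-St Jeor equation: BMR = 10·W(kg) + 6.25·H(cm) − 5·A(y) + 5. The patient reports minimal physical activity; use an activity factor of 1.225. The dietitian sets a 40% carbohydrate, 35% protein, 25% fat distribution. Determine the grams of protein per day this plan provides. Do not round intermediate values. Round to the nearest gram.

Mifflin-St Jeor (male): BMR = 10(105) + 6.25(190) − 5(69) + 5 = 1050 + 1187.5 − 345 + 5 = 1897.5 kcal/day.
TEE = 1897.5 × 1.225 = 2324.4375 kcal/day.
Protein energy = 35% × 2324.4375 = 813.5531 kcal.
Protein = 813.5531 ÷ 4 kcal/g = 203.3883 g.

203 g/day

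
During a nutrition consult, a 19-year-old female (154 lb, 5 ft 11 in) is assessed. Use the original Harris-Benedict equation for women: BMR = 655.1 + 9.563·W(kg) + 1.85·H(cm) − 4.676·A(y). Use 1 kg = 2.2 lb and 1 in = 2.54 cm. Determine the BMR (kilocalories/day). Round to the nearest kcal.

1569 kilocalories/day

Convert to metric: weight = 154 ÷ 2.2 = 70 kg; height = (5×12 + 11) × 2.54 = 71 × 2.54 = 180.34 cm.
Harris-Benedict: BMR = 655.1 + 9.563(70) + 1.85(180.34) − 4.676(19) = 1569.295 kcal/day.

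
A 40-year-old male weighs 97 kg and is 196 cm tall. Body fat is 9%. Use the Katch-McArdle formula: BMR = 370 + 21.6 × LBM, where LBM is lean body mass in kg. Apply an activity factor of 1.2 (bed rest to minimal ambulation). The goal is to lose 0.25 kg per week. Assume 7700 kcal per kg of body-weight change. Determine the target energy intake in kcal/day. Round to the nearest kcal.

2457 kcal/day

LBM = 97 × (1 − 0.09) = 88.27 kg. Katch-McArdle: BMR = 370 + 21.6 × 88.27 = 2276.632 kcal/day.
TEE = 2276.632 × 1.2 = 2731.9584 kcal/day.
Required daily deficit = 0.25 × 7700 ÷ 7 = 275 kcal/day.
Target intake = 2731.9584 − 275 = 2456.9584 kcal/day.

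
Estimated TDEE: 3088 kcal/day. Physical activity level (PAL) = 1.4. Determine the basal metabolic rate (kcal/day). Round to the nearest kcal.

BMR = TEE ÷ activity factor = 3088 ÷ 1.4 = 2205.7143 kcal/day.

2206 kcal/day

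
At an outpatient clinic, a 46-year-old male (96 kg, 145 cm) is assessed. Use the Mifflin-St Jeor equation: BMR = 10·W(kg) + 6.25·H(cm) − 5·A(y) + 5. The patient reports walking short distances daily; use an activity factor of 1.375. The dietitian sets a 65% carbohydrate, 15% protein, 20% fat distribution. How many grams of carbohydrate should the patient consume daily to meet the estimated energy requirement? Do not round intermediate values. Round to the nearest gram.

367 g/day

Mifflin-St Jeor (male): BMR = 10(96) + 6.25(145) − 5(46) + 5 = 960 + 906.25 − 230 + 5 = 1641.25 kcal/day.
TEE = 1641.25 × 1.375 = 2256.7188 kcal/day.
Carbohydrate energy = 65% × 2256.7188 = 1466.8672 kcal.
Carbohydrate = 1466.8672 ÷ 4 kcal/g = 366.7168 g.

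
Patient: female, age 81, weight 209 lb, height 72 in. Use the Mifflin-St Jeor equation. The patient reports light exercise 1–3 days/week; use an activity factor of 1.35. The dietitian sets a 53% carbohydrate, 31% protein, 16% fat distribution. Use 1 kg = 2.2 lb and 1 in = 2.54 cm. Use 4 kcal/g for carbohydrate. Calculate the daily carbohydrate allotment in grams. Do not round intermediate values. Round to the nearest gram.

Convert to metric: weight = 209 ÷ 2.2 = 95 kg; height = 72 × 2.54 = 182.88 cm.
Mifflin-St Jeor (female): BMR = 10(95) + 6.25(182.88) − 5(81) − 161 = 950 + 1143 − 405 − 161 = 1527 kcal/day.
TEE = 1527 × 1.35 = 2061.45 kcal/day.
Carbohydrate energy = 53% × 2061.45 = 1092.5685 kcal.
Carbohydrate = 1092.5685 ÷ 4 kcal/g = 273.1421 g.

273 g/day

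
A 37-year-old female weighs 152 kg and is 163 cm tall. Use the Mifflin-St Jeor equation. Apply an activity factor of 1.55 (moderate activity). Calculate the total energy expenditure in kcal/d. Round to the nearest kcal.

3399 kcal/d

Mifflin-St Jeor (female): BMR = 10(152) + 6.25(163) − 5(37) − 161 = 1520 + 1018.75 − 185 − 161 = 2192.75 kcal/day.
TEE = BMR × activity factor = 2192.75 × 1.55 = 3398.7625 kcal/day.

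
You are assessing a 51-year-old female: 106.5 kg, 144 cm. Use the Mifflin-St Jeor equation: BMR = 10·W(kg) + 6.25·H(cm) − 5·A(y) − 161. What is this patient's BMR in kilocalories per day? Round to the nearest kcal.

Mifflin-St Jeor (female): BMR = 10(106.5) + 6.25(144) − 5(51) − 161 = 1065 + 900 − 255 − 161 = 1549 kcal/day.

1549 kilocalories per day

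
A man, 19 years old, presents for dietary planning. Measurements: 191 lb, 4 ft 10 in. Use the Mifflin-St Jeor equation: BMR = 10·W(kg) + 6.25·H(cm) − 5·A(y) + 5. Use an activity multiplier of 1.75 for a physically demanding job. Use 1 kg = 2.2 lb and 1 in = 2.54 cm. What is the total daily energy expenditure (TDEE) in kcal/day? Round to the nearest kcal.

2973 kcal/day

Convert to metric: weight = 191 ÷ 2.2 = 86.8182 kg; height = (4×12 + 10) × 2.54 = 58 × 2.54 = 147.32 cm.
Mifflin-St Jeor (male): BMR = 10(86.8182) + 6.25(147.32) − 5(19) + 5 = 868.1818 + 920.75 − 95 + 5 = 1698.9318 kcal/day.
TEE = BMR × activity factor = 1698.9318 × 1.75 = 2973.1307 kcal/day.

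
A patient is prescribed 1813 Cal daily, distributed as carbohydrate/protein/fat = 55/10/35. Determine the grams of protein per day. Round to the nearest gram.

Protein energy = 10% × 1813 = 181.3 kcal.
At 4 kcal/g: 181.3 ÷ 4 = 45.325 g.

45 g/day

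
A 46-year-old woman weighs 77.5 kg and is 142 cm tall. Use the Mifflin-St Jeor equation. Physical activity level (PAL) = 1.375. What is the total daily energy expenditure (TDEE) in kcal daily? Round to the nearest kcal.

1748 kcal daily

Mifflin-St Jeor (female): BMR = 10(77.5) + 6.25(142) − 5(46) − 161 = 775 + 887.5 − 230 − 161 = 1271.5 kcal/day.
TEE = BMR × activity factor = 1271.5 × 1.375 = 1748.3125 kcal/day.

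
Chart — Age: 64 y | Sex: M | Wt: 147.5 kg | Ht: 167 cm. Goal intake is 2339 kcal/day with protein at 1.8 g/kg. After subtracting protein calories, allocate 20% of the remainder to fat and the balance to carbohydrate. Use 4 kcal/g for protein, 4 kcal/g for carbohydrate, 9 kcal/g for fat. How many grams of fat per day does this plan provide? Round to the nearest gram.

28 g/day

Protein = 1.8 × 147.5 = 265.5 g → 265.5 × 4 = 1062 kcal.
Non-protein calories = 2339 − 1062 = 1277 kcal.
Fat: 20% × 1277 = 255.4 kcal; carbohydrate: 1021.6 kcal.
Fat: 255.4 kcal ÷ 9 kcal/g = 28.3778 g.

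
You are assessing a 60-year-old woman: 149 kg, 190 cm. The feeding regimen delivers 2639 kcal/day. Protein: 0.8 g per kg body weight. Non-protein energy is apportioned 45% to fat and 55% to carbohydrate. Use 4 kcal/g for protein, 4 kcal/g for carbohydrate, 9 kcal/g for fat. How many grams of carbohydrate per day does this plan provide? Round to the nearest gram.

Protein = 0.8 × 149 = 119.2 g → 119.2 × 4 = 476.8 kcal.
Non-protein calories = 2639 − 476.8 = 2162.2 kcal.
Fat: 45% × 2162.2 = 972.99 kcal; carbohydrate: 1189.21 kcal.
Carbohydrate: 1189.21 kcal ÷ 4 kcal/g = 297.3025 g.

297 g/day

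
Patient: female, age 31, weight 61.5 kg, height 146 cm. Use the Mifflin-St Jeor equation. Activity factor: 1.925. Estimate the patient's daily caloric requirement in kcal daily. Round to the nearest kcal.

2332 kcal daily

Mifflin-St Jeor (female): BMR = 10(61.5) + 6.25(146) − 5(31) − 161 = 615 + 912.5 − 155 − 161 = 1211.5 kcal/day.
TEE = BMR × activity factor = 1211.5 × 1.925 = 2332.1375 kcal/day.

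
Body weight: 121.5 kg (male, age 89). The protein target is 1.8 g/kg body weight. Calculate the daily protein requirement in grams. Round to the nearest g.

219 g/day

Protein = 1.8 g/kg × 121.5 kg = 218.7 g/day.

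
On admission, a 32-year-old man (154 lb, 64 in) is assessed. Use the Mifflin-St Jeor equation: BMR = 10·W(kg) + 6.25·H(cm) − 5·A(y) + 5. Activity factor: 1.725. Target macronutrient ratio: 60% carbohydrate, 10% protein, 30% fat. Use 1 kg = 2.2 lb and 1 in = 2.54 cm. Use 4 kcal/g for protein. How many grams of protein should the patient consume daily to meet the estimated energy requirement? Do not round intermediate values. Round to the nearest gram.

Convert to metric: weight = 154 ÷ 2.2 = 70 kg; height = 64 × 2.54 = 162.56 cm.
Mifflin-St Jeor (male): BMR = 10(70) + 6.25(162.56) − 5(32) + 5 = 700 + 1016 − 160 + 5 = 1561 kcal/day.
TEE = 1561 × 1.725 = 2692.725 kcal/day.
Protein energy = 10% × 2692.725 = 269.2725 kcal.
Protein = 269.2725 ÷ 4 kcal/g = 67.3181 g.

67 g/day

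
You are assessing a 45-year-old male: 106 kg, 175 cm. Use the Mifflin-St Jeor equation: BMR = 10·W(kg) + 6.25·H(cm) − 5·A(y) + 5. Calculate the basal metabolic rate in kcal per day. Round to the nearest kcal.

1934 kcal per day

Mifflin-St Jeor (male): BMR = 10(106) + 6.25(175) − 5(45) + 5 = 1060 + 1093.75 − 225 + 5 = 1933.75 kcal/day.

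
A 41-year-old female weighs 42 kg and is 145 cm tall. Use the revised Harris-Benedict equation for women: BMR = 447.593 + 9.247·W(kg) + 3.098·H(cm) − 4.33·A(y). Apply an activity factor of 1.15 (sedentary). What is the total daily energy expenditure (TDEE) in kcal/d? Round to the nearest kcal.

1274 kcal/d

Harris-Benedict: BMR = 447.593 + 9.247(42) + 3.098(145) − 4.33(41) = 1107.647 kcal/day.
TEE = BMR × activity factor = 1107.647 × 1.15 = 1273.7941 kcal/day.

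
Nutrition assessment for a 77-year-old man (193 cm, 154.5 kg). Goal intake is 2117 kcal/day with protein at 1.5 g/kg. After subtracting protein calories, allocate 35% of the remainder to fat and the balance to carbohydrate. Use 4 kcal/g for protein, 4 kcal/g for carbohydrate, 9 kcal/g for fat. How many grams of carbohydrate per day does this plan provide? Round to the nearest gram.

193 g/day

Protein = 1.5 × 154.5 = 231.75 g → 231.75 × 4 = 927 kcal.
Non-protein calories = 2117 − 927 = 1190 kcal.
Fat: 35% × 1190 = 416.5 kcal; carbohydrate: 773.5 kcal.
Carbohydrate: 773.5 kcal ÷ 4 kcal/g = 193.375 g.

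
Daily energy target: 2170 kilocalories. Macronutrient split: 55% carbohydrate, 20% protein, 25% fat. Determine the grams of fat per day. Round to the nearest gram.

Fat energy = 25% × 2170 = 542.5 kcal.
At 9 kcal/g: 542.5 ÷ 9 = 60.2778 g.

60 g/day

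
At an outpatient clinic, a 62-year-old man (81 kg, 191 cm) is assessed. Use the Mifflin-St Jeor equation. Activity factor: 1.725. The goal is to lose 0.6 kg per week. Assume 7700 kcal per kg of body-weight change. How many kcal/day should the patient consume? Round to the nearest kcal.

Mifflin-St Jeor (male): BMR = 10(81) + 6.25(191) − 5(62) + 5 = 810 + 1193.75 − 310 + 5 = 1698.75 kcal/day.
TEE = 1698.75 × 1.725 = 2930.3438 kcal/day.
Required daily deficit = 0.6 × 7700 ÷ 7 = 660 kcal/day.
Target intake = 2930.3438 − 660 = 2270.3438 kcal/day.

2270 kcal/day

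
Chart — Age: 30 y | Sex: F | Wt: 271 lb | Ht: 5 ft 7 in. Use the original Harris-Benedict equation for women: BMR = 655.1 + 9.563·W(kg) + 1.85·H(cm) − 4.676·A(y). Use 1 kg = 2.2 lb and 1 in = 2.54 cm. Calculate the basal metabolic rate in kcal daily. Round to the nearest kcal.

2008 kcal daily

Convert to metric: weight = 271 ÷ 2.2 = 123.1818 kg; height = (5×12 + 7) × 2.54 = 67 × 2.54 = 170.18 cm.
Harris-Benedict: BMR = 655.1 + 9.563(123.1818) + 1.85(170.18) − 4.676(30) = 2007.6407 kcal/day.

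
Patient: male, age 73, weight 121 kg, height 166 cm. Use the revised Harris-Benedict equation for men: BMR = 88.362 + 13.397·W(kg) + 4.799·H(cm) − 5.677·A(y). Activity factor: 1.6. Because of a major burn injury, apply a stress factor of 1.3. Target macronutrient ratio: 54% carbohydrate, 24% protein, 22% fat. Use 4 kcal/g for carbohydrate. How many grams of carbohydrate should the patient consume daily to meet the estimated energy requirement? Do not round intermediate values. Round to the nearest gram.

587 g/day

Harris-Benedict: BMR = 88.362 + 13.397(121) + 4.799(166) − 5.677(73) = 2091.612 kcal/day.
TEE = 2091.612 × 1.6 = 3346.5792 kcal/day.
With stress factor 1.3: 3346.5792 × 1.3 = 4350.553 kcal/day.
Carbohydrate energy = 54% × 4350.553 = 2349.2986 kcal.
Carbohydrate = 2349.2986 ÷ 4 kcal/g = 587.3246 g.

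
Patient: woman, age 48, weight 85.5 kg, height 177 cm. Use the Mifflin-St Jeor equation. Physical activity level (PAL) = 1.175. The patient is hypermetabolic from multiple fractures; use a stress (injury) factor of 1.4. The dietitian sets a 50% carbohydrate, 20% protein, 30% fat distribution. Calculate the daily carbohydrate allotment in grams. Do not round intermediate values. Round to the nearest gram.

321 g/day

Mifflin-St Jeor (female): BMR = 10(85.5) + 6.25(177) − 5(48) − 161 = 855 + 1106.25 − 240 − 161 = 1560.25 kcal/day.
TEE = 1560.25 × 1.175 = 1833.2938 kcal/day.
With stress factor 1.4: 1833.2938 × 1.4 = 2566.6113 kcal/day.
Carbohydrate energy = 50% × 2566.6113 = 1283.3056 kcal.
Carbohydrate = 1283.3056 ÷ 4 kcal/g = 320.8264 g.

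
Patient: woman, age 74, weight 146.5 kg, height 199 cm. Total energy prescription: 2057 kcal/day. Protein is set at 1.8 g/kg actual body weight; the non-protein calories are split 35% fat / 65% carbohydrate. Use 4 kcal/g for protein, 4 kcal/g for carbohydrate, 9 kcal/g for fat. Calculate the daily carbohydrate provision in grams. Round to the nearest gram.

Protein = 1.8 × 146.5 = 263.7 g → 263.7 × 4 = 1054.8 kcal.
Non-protein calories = 2057 − 1054.8 = 1002.2 kcal.
Fat: 35% × 1002.2 = 350.77 kcal; carbohydrate: 651.43 kcal.
Carbohydrate: 651.43 kcal ÷ 4 kcal/g = 162.8575 g.

163 g/day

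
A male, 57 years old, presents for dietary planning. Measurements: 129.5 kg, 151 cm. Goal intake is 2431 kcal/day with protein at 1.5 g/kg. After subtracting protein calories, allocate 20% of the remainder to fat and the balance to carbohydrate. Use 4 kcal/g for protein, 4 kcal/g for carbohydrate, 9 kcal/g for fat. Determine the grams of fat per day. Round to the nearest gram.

Protein = 1.5 × 129.5 = 194.25 g → 194.25 × 4 = 777 kcal.
Non-protein calories = 2431 − 777 = 1654 kcal.
Fat: 20% × 1654 = 330.8 kcal; carbohydrate: 1323.2 kcal.
Fat: 330.8 kcal ÷ 9 kcal/g = 36.7556 g.

37 g/day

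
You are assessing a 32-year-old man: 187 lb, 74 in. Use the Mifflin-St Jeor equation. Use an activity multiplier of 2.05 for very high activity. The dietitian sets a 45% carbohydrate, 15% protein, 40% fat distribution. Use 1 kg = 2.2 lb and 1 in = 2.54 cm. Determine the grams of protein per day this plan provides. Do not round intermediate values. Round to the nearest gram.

Convert to metric: weight = 187 ÷ 2.2 = 85 kg; height = 74 × 2.54 = 187.96 cm.
Mifflin-St Jeor (male): BMR = 10(85) + 6.25(187.96) − 5(32) + 5 = 850 + 1174.75 − 160 + 5 = 1869.75 kcal/day.
TEE = 1869.75 × 2.05 = 3832.9875 kcal/day.
Protein energy = 15% × 3832.9875 = 574.9481 kcal.
Protein = 574.9481 ÷ 4 kcal/g = 143.737 g.

144 g/day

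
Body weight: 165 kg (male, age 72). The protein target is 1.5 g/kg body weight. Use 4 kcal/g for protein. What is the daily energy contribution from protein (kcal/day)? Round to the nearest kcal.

Protein = 1.5 g/kg × 165 kg = 247.5 g/day.
Protein energy = 247.5 g × 4 kcal/g = 990 kcal/day.

990 kcal/day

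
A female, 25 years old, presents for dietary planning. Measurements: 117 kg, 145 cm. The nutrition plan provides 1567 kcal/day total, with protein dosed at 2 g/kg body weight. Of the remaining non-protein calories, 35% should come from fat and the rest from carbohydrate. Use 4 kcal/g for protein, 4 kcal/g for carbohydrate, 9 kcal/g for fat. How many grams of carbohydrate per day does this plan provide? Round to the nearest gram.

Protein = 2 × 117 = 234 g → 234 × 4 = 936 kcal.
Non-protein calories = 1567 − 936 = 631 kcal.
Fat: 35% × 631 = 220.85 kcal; carbohydrate: 410.15 kcal.
Carbohydrate: 410.15 kcal ÷ 4 kcal/g = 102.5375 g.

103 g/day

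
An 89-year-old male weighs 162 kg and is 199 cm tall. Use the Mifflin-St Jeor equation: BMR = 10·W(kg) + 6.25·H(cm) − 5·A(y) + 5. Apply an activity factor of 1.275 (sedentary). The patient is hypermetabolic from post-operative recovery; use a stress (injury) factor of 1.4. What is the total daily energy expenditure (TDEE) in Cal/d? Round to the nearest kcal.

Mifflin-St Jeor (male): BMR = 10(162) + 6.25(199) − 5(89) + 5 = 1620 + 1243.75 − 445 + 5 = 2423.75 kcal/day.
TEE = BMR × activity factor = 2423.75 × 1.275 = 3090.2813 kcal/day.
Apply stress factor: 3090.2813 × 1.4 = 4326.3938 kcal/day.

4326 Cal/d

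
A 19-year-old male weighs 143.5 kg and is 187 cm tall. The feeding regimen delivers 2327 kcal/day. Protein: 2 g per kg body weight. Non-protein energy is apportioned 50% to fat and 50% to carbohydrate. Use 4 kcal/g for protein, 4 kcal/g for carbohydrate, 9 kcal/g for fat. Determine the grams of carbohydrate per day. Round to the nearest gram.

Protein = 2 × 143.5 = 287 g → 287 × 4 = 1148 kcal.
Non-protein calories = 2327 − 1148 = 1179 kcal.
Fat: 50% × 1179 = 589.5 kcal; carbohydrate: 589.5 kcal.
Carbohydrate: 589.5 kcal ÷ 4 kcal/g = 147.375 g.

147 g/day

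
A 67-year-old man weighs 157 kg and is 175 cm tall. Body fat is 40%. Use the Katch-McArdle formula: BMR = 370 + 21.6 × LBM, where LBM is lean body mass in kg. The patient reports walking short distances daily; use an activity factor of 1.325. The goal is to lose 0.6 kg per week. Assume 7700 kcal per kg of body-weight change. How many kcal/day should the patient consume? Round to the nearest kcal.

LBM = 157 × (1 − 0.4) = 94.2 kg. Katch-McArdle: BMR = 370 + 21.6 × 94.2 = 2404.72 kcal/day.
TEE = 2404.72 × 1.325 = 3186.254 kcal/day.
Required daily deficit = 0.6 × 7700 ÷ 7 = 660 kcal/day.
Target intake = 3186.254 − 660 = 2526.254 kcal/day.

2526 kcal/day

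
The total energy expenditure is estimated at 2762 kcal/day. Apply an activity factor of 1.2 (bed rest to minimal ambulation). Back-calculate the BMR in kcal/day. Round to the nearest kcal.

BMR = TEE ÷ activity factor = 2762 ÷ 1.2 = 2301.6667 kcal/day.

2302 kcal/day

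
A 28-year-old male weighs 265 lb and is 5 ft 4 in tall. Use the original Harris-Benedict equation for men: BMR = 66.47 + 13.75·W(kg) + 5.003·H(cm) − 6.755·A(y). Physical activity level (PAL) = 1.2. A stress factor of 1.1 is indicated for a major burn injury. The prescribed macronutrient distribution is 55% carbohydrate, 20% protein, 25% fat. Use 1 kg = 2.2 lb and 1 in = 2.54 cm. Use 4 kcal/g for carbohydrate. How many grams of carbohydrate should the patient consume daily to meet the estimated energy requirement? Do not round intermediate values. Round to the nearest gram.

426 g/day

Convert to metric: weight = 265 ÷ 2.2 = 120.4545 kg; height = (5×12 + 4) × 2.54 = 64 × 2.54 = 162.56 cm.
Harris-Benedict: BMR = 66.47 + 13.75(120.4545) + 5.003(162.56) − 6.755(28) = 2346.8677 kcal/day.
TEE = 2346.8677 × 1.2 = 2816.2412 kcal/day.
With stress factor 1.1: 2816.2412 × 1.1 = 3097.8653 kcal/day.
Carbohydrate energy = 55% × 3097.8653 = 1703.8259 kcal.
Carbohydrate = 1703.8259 ÷ 4 kcal/g = 425.9565 g.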